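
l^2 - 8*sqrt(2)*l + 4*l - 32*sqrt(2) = (l + 4)*(l - 8*sqrt(2))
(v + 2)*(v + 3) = v^2 + 5*v + 6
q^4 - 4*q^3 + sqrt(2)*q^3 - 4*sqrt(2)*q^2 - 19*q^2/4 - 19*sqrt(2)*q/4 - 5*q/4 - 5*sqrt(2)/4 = (q - 5)*(q + 1/2)^2*(q + sqrt(2))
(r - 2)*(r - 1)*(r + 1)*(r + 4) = r^4 + 2*r^3 - 9*r^2 - 2*r + 8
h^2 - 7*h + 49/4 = (h - 7/2)^2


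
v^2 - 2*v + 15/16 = (v - 5/4)*(v - 3/4)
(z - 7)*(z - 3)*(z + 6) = z^3 - 4*z^2 - 39*z + 126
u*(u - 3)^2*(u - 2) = u^4 - 8*u^3 + 21*u^2 - 18*u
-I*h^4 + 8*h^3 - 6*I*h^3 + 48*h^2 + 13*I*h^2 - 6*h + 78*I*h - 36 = (h + 6)*(h + I)*(h + 6*I)*(-I*h + 1)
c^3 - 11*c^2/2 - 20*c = c*(c - 8)*(c + 5/2)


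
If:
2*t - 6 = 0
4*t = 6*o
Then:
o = 2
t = 3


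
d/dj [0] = 0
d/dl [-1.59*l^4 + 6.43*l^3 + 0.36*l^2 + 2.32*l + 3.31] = -6.36*l^3 + 19.29*l^2 + 0.72*l + 2.32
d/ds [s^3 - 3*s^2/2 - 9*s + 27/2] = 3*s^2 - 3*s - 9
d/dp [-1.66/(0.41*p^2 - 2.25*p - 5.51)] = (1.3612*p - 3.735)/(-0.41*p^2 + 2.25*p + 5.51)^2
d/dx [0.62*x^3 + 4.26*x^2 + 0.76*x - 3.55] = 1.86*x^2 + 8.52*x + 0.76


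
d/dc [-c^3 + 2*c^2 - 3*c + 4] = -3*c^2 + 4*c - 3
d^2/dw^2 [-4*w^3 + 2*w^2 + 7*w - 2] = 4 - 24*w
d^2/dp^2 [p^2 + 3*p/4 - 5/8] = 2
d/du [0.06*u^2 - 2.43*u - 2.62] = 0.12*u - 2.43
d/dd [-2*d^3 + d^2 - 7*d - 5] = -6*d^2 + 2*d - 7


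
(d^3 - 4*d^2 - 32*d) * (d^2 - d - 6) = d^5 - 5*d^4 - 34*d^3 + 56*d^2 + 192*d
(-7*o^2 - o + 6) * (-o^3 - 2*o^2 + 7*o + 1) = 7*o^5 + 15*o^4 - 53*o^3 - 26*o^2 + 41*o + 6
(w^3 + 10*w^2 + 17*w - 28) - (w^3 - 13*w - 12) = 10*w^2 + 30*w - 16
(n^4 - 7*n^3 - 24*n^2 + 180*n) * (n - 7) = n^5 - 14*n^4 + 25*n^3 + 348*n^2 - 1260*n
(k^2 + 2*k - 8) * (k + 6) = k^3 + 8*k^2 + 4*k - 48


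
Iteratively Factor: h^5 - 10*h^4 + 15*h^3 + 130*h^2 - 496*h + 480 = (h - 4)*(h^4 - 6*h^3 - 9*h^2 + 94*h - 120) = (h - 4)*(h + 4)*(h^3 - 10*h^2 + 31*h - 30) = (h - 4)*(h - 2)*(h + 4)*(h^2 - 8*h + 15) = (h - 5)*(h - 4)*(h - 2)*(h + 4)*(h - 3)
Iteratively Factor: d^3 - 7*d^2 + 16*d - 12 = (d - 2)*(d^2 - 5*d + 6) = (d - 3)*(d - 2)*(d - 2)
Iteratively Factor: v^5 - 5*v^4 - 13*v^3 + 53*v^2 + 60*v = (v + 1)*(v^4 - 6*v^3 - 7*v^2 + 60*v) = (v - 4)*(v + 1)*(v^3 - 2*v^2 - 15*v) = v*(v - 4)*(v + 1)*(v^2 - 2*v - 15) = v*(v - 5)*(v - 4)*(v + 1)*(v + 3)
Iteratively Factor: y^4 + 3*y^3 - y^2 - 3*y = (y + 1)*(y^3 + 2*y^2 - 3*y) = y*(y + 1)*(y^2 + 2*y - 3) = y*(y - 1)*(y + 1)*(y + 3)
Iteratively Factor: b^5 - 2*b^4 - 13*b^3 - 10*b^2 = (b + 2)*(b^4 - 4*b^3 - 5*b^2) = (b - 5)*(b + 2)*(b^3 + b^2) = (b - 5)*(b + 1)*(b + 2)*(b^2) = b*(b - 5)*(b + 1)*(b + 2)*(b)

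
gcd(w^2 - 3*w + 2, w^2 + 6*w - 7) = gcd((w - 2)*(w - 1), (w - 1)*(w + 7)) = w - 1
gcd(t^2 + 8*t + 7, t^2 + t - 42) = t + 7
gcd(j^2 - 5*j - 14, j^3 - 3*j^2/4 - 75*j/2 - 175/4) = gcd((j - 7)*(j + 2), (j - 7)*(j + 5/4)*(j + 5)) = j - 7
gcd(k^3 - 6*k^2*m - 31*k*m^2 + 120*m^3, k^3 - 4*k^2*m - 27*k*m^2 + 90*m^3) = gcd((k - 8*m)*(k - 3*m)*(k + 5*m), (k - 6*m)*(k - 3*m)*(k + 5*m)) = k^2 + 2*k*m - 15*m^2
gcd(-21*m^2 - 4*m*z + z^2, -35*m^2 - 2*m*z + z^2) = -7*m + z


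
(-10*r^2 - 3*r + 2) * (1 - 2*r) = 20*r^3 - 4*r^2 - 7*r + 2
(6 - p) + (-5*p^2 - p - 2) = -5*p^2 - 2*p + 4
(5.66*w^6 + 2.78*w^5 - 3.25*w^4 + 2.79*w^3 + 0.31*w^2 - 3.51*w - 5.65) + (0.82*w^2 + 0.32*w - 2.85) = 5.66*w^6 + 2.78*w^5 - 3.25*w^4 + 2.79*w^3 + 1.13*w^2 - 3.19*w - 8.5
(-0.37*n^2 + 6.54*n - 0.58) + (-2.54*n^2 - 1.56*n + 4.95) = -2.91*n^2 + 4.98*n + 4.37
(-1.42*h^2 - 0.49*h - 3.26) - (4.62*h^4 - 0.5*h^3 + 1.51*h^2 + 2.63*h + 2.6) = -4.62*h^4 + 0.5*h^3 - 2.93*h^2 - 3.12*h - 5.86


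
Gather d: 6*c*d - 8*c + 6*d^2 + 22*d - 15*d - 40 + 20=-8*c + 6*d^2 + d*(6*c + 7) - 20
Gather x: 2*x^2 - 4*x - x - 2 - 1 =2*x^2 - 5*x - 3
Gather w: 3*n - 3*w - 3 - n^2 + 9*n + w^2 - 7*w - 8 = -n^2 + 12*n + w^2 - 10*w - 11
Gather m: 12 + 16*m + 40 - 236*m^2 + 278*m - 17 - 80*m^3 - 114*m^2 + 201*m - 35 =-80*m^3 - 350*m^2 + 495*m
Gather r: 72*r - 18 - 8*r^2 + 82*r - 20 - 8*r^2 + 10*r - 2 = -16*r^2 + 164*r - 40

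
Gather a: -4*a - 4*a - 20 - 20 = -8*a - 40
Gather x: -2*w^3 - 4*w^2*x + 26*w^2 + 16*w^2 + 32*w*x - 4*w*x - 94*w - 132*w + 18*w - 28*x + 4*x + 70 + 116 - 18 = -2*w^3 + 42*w^2 - 208*w + x*(-4*w^2 + 28*w - 24) + 168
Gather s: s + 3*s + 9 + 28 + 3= 4*s + 40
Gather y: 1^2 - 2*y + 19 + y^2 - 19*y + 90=y^2 - 21*y + 110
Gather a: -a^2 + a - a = -a^2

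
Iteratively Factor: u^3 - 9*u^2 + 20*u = (u - 5)*(u^2 - 4*u) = (u - 5)*(u - 4)*(u)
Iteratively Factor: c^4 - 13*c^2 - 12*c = (c)*(c^3 - 13*c - 12) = c*(c + 3)*(c^2 - 3*c - 4) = c*(c + 1)*(c + 3)*(c - 4)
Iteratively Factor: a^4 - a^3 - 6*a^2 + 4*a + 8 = (a - 2)*(a^3 + a^2 - 4*a - 4) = (a - 2)^2*(a^2 + 3*a + 2) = (a - 2)^2*(a + 1)*(a + 2)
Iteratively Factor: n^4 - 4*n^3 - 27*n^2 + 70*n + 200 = (n + 4)*(n^3 - 8*n^2 + 5*n + 50) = (n + 2)*(n + 4)*(n^2 - 10*n + 25) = (n - 5)*(n + 2)*(n + 4)*(n - 5)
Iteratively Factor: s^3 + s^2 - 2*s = (s + 2)*(s^2 - s) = (s - 1)*(s + 2)*(s)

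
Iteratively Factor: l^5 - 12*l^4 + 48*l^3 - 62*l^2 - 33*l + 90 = (l - 3)*(l^4 - 9*l^3 + 21*l^2 + l - 30) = (l - 5)*(l - 3)*(l^3 - 4*l^2 + l + 6) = (l - 5)*(l - 3)^2*(l^2 - l - 2) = (l - 5)*(l - 3)^2*(l - 2)*(l + 1)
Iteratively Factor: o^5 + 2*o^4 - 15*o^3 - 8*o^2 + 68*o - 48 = (o - 1)*(o^4 + 3*o^3 - 12*o^2 - 20*o + 48) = (o - 1)*(o + 4)*(o^3 - o^2 - 8*o + 12) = (o - 2)*(o - 1)*(o + 4)*(o^2 + o - 6) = (o - 2)*(o - 1)*(o + 3)*(o + 4)*(o - 2)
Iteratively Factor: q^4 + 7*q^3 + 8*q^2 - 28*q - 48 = (q - 2)*(q^3 + 9*q^2 + 26*q + 24) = (q - 2)*(q + 2)*(q^2 + 7*q + 12) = (q - 2)*(q + 2)*(q + 3)*(q + 4)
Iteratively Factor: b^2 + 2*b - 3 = (b + 3)*(b - 1)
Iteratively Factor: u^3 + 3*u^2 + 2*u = (u)*(u^2 + 3*u + 2) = u*(u + 1)*(u + 2)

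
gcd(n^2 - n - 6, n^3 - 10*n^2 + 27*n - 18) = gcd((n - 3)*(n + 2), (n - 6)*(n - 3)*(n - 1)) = n - 3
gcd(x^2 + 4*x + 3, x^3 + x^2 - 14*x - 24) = x + 3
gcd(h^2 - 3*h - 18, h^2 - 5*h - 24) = h + 3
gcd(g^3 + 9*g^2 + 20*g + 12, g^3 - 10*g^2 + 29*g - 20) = 1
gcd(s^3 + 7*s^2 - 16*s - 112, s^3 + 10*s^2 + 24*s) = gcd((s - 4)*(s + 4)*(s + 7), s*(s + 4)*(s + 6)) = s + 4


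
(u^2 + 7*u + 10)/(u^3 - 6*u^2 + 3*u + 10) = (u^2 + 7*u + 10)/(u^3 - 6*u^2 + 3*u + 10)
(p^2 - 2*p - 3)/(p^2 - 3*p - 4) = (p - 3)/(p - 4)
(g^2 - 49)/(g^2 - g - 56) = (g - 7)/(g - 8)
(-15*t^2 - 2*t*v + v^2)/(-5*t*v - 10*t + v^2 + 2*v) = (3*t + v)/(v + 2)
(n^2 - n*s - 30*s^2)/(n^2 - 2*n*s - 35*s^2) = (-n + 6*s)/(-n + 7*s)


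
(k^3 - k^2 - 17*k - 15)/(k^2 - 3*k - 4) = (k^2 - 2*k - 15)/(k - 4)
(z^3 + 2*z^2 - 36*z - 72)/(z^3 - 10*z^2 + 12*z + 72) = (z + 6)/(z - 6)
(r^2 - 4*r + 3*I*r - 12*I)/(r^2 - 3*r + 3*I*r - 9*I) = (r - 4)/(r - 3)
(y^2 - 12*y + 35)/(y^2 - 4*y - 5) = (y - 7)/(y + 1)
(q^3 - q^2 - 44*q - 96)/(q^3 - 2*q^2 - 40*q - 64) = (q + 3)/(q + 2)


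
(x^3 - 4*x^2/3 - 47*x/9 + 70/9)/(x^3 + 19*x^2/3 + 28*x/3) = (3*x^2 - 11*x + 10)/(3*x*(x + 4))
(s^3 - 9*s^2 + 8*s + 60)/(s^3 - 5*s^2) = 1 - 4/s - 12/s^2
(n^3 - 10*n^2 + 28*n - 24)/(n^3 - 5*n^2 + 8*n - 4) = (n - 6)/(n - 1)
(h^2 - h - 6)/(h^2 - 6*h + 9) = (h + 2)/(h - 3)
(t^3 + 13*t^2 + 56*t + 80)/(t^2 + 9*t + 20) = t + 4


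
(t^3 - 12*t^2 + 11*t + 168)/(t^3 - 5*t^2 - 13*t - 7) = (t^2 - 5*t - 24)/(t^2 + 2*t + 1)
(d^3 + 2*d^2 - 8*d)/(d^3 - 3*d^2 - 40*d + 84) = d*(d + 4)/(d^2 - d - 42)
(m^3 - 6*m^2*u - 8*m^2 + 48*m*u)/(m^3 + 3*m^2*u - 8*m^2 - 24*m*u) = (m - 6*u)/(m + 3*u)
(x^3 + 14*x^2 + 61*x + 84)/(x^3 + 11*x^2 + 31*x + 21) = (x + 4)/(x + 1)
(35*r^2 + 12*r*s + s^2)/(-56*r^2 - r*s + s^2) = (-5*r - s)/(8*r - s)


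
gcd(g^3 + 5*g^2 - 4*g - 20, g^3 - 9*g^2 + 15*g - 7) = 1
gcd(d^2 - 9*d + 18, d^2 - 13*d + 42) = d - 6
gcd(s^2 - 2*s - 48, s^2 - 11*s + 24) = s - 8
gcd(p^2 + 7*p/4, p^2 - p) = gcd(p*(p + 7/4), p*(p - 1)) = p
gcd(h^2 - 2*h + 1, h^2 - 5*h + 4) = h - 1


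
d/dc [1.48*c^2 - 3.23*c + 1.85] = 2.96*c - 3.23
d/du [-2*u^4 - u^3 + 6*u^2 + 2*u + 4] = -8*u^3 - 3*u^2 + 12*u + 2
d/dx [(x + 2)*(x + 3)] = 2*x + 5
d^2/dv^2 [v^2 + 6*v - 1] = 2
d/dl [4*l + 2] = 4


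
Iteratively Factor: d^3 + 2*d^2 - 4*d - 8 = (d - 2)*(d^2 + 4*d + 4) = (d - 2)*(d + 2)*(d + 2)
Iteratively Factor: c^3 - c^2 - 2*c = (c - 2)*(c^2 + c) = (c - 2)*(c + 1)*(c)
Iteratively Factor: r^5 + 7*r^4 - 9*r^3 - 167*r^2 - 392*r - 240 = (r + 4)*(r^4 + 3*r^3 - 21*r^2 - 83*r - 60) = (r + 4)^2*(r^3 - r^2 - 17*r - 15) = (r - 5)*(r + 4)^2*(r^2 + 4*r + 3) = (r - 5)*(r + 3)*(r + 4)^2*(r + 1)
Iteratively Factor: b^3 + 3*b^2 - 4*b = (b)*(b^2 + 3*b - 4) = b*(b + 4)*(b - 1)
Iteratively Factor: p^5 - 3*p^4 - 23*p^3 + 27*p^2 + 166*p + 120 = (p + 1)*(p^4 - 4*p^3 - 19*p^2 + 46*p + 120) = (p + 1)*(p + 3)*(p^3 - 7*p^2 + 2*p + 40) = (p + 1)*(p + 2)*(p + 3)*(p^2 - 9*p + 20) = (p - 4)*(p + 1)*(p + 2)*(p + 3)*(p - 5)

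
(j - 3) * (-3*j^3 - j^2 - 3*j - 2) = -3*j^4 + 8*j^3 + 7*j + 6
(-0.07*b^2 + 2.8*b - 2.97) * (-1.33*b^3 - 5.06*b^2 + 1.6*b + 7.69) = 0.0931*b^5 - 3.3698*b^4 - 10.3299*b^3 + 18.9699*b^2 + 16.78*b - 22.8393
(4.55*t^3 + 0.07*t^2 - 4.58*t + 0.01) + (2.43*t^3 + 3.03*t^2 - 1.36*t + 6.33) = 6.98*t^3 + 3.1*t^2 - 5.94*t + 6.34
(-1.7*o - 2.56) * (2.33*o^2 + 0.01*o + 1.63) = -3.961*o^3 - 5.9818*o^2 - 2.7966*o - 4.1728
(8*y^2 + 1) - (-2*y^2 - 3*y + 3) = 10*y^2 + 3*y - 2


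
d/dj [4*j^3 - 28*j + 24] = 12*j^2 - 28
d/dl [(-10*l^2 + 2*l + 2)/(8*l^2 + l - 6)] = 2*(-13*l^2 + 44*l - 7)/(64*l^4 + 16*l^3 - 95*l^2 - 12*l + 36)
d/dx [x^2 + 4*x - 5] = 2*x + 4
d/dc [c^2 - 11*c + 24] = 2*c - 11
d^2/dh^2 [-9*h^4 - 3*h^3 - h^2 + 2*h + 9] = -108*h^2 - 18*h - 2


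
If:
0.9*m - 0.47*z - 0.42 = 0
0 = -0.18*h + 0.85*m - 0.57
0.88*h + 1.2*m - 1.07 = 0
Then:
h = 0.23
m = 0.72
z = 0.49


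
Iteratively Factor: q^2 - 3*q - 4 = (q + 1)*(q - 4)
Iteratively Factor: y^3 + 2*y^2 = (y)*(y^2 + 2*y) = y*(y + 2)*(y)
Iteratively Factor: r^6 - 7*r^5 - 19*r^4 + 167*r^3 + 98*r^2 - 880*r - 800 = (r + 4)*(r^5 - 11*r^4 + 25*r^3 + 67*r^2 - 170*r - 200) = (r - 4)*(r + 4)*(r^4 - 7*r^3 - 3*r^2 + 55*r + 50) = (r - 4)*(r + 1)*(r + 4)*(r^3 - 8*r^2 + 5*r + 50) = (r - 5)*(r - 4)*(r + 1)*(r + 4)*(r^2 - 3*r - 10) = (r - 5)*(r - 4)*(r + 1)*(r + 2)*(r + 4)*(r - 5)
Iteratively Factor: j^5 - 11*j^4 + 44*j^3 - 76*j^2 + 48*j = (j - 4)*(j^4 - 7*j^3 + 16*j^2 - 12*j) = (j - 4)*(j - 3)*(j^3 - 4*j^2 + 4*j) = (j - 4)*(j - 3)*(j - 2)*(j^2 - 2*j) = j*(j - 4)*(j - 3)*(j - 2)*(j - 2)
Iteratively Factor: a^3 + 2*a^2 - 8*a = (a - 2)*(a^2 + 4*a) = (a - 2)*(a + 4)*(a)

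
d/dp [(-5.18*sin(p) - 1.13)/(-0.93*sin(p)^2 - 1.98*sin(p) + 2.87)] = (-2.1018*sin(p) + 2.4087*cos(2*p) - 19.5127)*cos(p)/(0.93*sin(p)^2 + 1.98*sin(p) - 2.87)^2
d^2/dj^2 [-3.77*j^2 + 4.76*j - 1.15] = -7.54000000000000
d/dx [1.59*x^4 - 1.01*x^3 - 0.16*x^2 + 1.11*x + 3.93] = 6.36*x^3 - 3.03*x^2 - 0.32*x + 1.11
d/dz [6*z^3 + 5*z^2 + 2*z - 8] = 18*z^2 + 10*z + 2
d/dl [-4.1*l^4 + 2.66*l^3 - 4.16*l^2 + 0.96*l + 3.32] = -16.4*l^3 + 7.98*l^2 - 8.32*l + 0.96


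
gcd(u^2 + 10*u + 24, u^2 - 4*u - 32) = u + 4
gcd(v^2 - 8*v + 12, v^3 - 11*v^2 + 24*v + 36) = v - 6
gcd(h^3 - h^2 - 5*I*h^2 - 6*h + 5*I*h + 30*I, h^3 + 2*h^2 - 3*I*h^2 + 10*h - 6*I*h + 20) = h^2 + h*(2 - 5*I) - 10*I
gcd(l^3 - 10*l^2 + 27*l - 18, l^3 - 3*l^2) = l - 3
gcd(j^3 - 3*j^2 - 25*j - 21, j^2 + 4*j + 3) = j^2 + 4*j + 3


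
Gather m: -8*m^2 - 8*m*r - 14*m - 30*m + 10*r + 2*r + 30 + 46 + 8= -8*m^2 + m*(-8*r - 44) + 12*r + 84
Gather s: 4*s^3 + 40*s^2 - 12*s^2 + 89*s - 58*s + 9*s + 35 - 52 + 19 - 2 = 4*s^3 + 28*s^2 + 40*s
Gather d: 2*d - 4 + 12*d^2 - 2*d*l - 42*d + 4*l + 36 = 12*d^2 + d*(-2*l - 40) + 4*l + 32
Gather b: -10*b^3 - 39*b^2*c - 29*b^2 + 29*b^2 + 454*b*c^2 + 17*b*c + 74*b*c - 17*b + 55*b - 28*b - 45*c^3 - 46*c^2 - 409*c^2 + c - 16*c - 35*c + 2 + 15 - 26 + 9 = -10*b^3 - 39*b^2*c + b*(454*c^2 + 91*c + 10) - 45*c^3 - 455*c^2 - 50*c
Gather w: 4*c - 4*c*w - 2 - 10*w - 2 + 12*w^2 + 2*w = 4*c + 12*w^2 + w*(-4*c - 8) - 4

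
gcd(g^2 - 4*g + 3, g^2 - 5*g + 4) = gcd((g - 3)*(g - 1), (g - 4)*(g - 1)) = g - 1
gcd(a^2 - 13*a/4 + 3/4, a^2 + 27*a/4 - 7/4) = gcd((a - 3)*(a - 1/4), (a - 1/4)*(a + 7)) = a - 1/4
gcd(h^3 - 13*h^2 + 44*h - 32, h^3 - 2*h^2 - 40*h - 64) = h - 8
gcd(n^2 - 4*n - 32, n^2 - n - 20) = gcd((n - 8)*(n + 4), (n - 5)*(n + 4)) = n + 4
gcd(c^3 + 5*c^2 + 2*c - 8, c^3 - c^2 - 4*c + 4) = c^2 + c - 2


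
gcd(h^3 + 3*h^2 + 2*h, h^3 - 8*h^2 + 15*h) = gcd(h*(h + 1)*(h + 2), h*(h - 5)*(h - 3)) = h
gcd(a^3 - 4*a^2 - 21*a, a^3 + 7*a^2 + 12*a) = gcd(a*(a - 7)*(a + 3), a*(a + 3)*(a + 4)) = a^2 + 3*a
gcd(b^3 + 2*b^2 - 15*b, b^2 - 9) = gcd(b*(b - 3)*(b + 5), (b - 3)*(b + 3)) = b - 3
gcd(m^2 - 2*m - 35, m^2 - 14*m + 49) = m - 7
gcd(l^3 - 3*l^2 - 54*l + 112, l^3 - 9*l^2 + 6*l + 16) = l^2 - 10*l + 16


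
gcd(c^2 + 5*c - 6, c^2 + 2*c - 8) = 1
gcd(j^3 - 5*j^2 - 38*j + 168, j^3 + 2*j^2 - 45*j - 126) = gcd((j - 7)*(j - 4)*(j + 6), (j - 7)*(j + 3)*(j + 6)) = j^2 - j - 42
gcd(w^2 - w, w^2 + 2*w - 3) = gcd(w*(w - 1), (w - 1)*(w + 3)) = w - 1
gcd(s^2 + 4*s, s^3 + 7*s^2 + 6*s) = s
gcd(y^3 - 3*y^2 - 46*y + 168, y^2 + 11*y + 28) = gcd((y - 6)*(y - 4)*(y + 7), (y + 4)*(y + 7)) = y + 7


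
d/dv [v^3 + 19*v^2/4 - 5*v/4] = 3*v^2 + 19*v/2 - 5/4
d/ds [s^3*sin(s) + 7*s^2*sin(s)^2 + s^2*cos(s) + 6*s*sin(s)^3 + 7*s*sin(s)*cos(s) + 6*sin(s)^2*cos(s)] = s^3*cos(s) + 2*s^2*sin(s) + 7*s^2*sin(2*s) + 13*s*cos(s)/2 - 9*s*cos(3*s)/2 + 7*s + 3*sin(s) + 7*sin(2*s)/2 + 3*sin(3*s)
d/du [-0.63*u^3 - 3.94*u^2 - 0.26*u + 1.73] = -1.89*u^2 - 7.88*u - 0.26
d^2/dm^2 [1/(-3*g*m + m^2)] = 2*(-m*(3*g - m) - (3*g - 2*m)^2)/(m^3*(3*g - m)^3)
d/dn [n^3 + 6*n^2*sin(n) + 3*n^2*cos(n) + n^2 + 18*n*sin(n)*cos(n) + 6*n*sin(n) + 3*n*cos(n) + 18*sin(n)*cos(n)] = -3*n^2*sin(n) + 6*n^2*cos(n) + 3*n^2 + 9*n*sin(n) + 12*n*cos(n) + 18*n*cos(2*n) + 2*n + 6*sin(n) + 9*sin(2*n) + 3*cos(n) + 18*cos(2*n)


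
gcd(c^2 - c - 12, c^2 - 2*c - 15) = c + 3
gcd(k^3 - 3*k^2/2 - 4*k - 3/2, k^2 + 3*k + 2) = k + 1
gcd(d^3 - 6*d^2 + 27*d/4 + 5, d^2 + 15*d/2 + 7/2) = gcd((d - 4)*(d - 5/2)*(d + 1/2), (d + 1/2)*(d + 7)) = d + 1/2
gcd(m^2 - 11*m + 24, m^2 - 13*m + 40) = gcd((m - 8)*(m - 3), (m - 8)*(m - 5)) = m - 8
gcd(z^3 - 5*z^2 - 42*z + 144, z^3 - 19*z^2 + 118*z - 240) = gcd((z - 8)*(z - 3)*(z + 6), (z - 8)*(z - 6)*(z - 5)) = z - 8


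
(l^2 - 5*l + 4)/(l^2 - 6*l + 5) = (l - 4)/(l - 5)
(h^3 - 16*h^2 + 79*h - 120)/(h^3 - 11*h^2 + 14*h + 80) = (h - 3)/(h + 2)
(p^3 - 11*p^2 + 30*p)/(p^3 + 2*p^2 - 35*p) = (p - 6)/(p + 7)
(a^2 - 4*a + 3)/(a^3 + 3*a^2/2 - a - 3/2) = 2*(a - 3)/(2*a^2 + 5*a + 3)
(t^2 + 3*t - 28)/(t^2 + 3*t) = (t^2 + 3*t - 28)/(t*(t + 3))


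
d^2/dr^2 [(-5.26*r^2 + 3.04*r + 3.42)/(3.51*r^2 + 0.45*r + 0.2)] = (91.522548*r^3 + 274.963572*r^2 + 19.60686*r - 4.38458)/(43.243551*r^6 + 16.632135*r^5 + 9.524385*r^4 + 1.986525*r^3 + 0.5427*r^2 + 0.054*r + 0.008)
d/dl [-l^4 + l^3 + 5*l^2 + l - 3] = -4*l^3 + 3*l^2 + 10*l + 1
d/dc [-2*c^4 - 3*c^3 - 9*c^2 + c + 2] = -8*c^3 - 9*c^2 - 18*c + 1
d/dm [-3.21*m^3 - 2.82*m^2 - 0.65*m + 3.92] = -9.63*m^2 - 5.64*m - 0.65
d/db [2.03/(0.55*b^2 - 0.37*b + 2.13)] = (0.7511 - 2.233*b)/(0.55*b^2 - 0.37*b + 2.13)^2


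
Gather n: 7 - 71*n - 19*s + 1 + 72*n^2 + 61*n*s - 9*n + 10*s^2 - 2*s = 72*n^2 + n*(61*s - 80) + 10*s^2 - 21*s + 8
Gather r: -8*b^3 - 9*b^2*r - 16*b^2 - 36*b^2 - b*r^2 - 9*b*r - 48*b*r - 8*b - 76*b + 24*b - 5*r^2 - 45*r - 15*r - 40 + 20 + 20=-8*b^3 - 52*b^2 - 60*b + r^2*(-b - 5) + r*(-9*b^2 - 57*b - 60)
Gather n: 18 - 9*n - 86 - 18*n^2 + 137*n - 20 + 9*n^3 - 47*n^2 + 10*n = 9*n^3 - 65*n^2 + 138*n - 88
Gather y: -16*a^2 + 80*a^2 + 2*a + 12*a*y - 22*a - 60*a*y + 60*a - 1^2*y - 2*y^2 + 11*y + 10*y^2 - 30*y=64*a^2 + 40*a + 8*y^2 + y*(-48*a - 20)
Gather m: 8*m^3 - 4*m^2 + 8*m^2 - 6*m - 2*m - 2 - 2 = 8*m^3 + 4*m^2 - 8*m - 4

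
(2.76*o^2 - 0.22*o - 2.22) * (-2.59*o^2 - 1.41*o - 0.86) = -7.1484*o^4 - 3.3218*o^3 + 3.6864*o^2 + 3.3194*o + 1.9092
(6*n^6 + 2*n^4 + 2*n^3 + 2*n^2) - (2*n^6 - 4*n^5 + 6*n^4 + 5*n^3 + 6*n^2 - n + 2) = 4*n^6 + 4*n^5 - 4*n^4 - 3*n^3 - 4*n^2 + n - 2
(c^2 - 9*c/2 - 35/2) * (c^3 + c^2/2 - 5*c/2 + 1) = c^5 - 4*c^4 - 89*c^3/4 + 7*c^2/2 + 157*c/4 - 35/2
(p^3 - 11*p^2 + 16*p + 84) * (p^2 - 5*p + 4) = p^5 - 16*p^4 + 75*p^3 - 40*p^2 - 356*p + 336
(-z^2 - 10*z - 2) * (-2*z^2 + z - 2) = 2*z^4 + 19*z^3 - 4*z^2 + 18*z + 4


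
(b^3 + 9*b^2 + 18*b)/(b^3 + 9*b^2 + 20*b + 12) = b*(b + 3)/(b^2 + 3*b + 2)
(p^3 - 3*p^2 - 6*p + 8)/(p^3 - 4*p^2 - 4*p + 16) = (p - 1)/(p - 2)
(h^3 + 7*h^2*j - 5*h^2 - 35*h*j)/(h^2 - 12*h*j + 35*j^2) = h*(h^2 + 7*h*j - 5*h - 35*j)/(h^2 - 12*h*j + 35*j^2)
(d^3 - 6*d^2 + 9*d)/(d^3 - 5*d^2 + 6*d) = (d - 3)/(d - 2)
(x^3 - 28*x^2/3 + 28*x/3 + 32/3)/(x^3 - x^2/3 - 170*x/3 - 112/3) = (x - 2)/(x + 7)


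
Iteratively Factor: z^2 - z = (z - 1)*(z)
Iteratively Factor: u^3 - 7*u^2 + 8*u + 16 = (u - 4)*(u^2 - 3*u - 4) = (u - 4)^2*(u + 1)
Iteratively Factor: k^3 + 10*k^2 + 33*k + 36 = (k + 3)*(k^2 + 7*k + 12) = (k + 3)^2*(k + 4)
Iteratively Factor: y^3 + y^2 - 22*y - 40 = (y + 4)*(y^2 - 3*y - 10) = (y - 5)*(y + 4)*(y + 2)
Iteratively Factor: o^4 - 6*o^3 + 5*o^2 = (o - 1)*(o^3 - 5*o^2) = (o - 5)*(o - 1)*(o^2) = o*(o - 5)*(o - 1)*(o)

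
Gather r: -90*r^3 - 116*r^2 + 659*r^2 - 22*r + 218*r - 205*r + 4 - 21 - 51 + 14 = -90*r^3 + 543*r^2 - 9*r - 54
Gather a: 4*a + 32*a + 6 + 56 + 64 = 36*a + 126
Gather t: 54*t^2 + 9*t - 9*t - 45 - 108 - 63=54*t^2 - 216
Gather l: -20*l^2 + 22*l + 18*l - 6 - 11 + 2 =-20*l^2 + 40*l - 15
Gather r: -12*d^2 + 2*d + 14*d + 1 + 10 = -12*d^2 + 16*d + 11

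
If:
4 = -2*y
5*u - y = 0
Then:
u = -2/5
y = -2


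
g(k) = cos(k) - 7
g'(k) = -sin(k)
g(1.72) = -7.15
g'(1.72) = -0.99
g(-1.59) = -7.02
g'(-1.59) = 1.00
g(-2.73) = -7.92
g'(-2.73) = 0.40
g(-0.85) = -6.34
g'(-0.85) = 0.75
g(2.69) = -7.90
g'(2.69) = -0.44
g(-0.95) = -6.42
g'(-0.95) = 0.81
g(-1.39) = -6.82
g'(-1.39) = 0.98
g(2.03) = -7.44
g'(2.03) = -0.90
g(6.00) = -6.04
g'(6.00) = 0.28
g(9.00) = -7.91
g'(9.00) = -0.41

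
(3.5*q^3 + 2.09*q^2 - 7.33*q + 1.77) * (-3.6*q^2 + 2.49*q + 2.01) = -12.6*q^5 + 1.191*q^4 + 38.6271*q^3 - 20.4228*q^2 - 10.326*q + 3.5577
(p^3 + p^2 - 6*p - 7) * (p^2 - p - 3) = p^5 - 10*p^3 - 4*p^2 + 25*p + 21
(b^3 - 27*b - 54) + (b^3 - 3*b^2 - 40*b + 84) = 2*b^3 - 3*b^2 - 67*b + 30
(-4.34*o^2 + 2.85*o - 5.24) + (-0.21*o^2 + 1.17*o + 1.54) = -4.55*o^2 + 4.02*o - 3.7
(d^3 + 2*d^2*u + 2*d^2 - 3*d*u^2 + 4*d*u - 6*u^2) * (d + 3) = d^4 + 2*d^3*u + 5*d^3 - 3*d^2*u^2 + 10*d^2*u + 6*d^2 - 15*d*u^2 + 12*d*u - 18*u^2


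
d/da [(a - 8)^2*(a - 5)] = 3*(a - 8)*(a - 6)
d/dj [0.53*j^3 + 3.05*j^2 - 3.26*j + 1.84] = 1.59*j^2 + 6.1*j - 3.26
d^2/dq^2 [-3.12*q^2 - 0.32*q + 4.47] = -6.24000000000000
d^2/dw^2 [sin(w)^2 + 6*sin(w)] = -6*sin(w) + 2*cos(2*w)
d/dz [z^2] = 2*z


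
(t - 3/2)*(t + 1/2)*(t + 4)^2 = t^4 + 7*t^3 + 29*t^2/4 - 22*t - 12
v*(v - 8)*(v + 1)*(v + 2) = v^4 - 5*v^3 - 22*v^2 - 16*v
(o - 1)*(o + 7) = o^2 + 6*o - 7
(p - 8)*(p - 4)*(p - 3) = p^3 - 15*p^2 + 68*p - 96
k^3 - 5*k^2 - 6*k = k*(k - 6)*(k + 1)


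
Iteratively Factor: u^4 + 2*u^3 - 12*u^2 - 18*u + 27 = (u - 1)*(u^3 + 3*u^2 - 9*u - 27) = (u - 1)*(u + 3)*(u^2 - 9) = (u - 3)*(u - 1)*(u + 3)*(u + 3)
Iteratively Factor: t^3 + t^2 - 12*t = (t + 4)*(t^2 - 3*t) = (t - 3)*(t + 4)*(t)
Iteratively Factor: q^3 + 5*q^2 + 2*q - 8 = (q + 2)*(q^2 + 3*q - 4) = (q - 1)*(q + 2)*(q + 4)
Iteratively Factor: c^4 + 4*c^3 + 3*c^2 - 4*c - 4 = (c + 2)*(c^3 + 2*c^2 - c - 2) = (c + 1)*(c + 2)*(c^2 + c - 2) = (c + 1)*(c + 2)^2*(c - 1)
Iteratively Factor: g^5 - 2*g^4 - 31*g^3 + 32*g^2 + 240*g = (g - 4)*(g^4 + 2*g^3 - 23*g^2 - 60*g) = (g - 4)*(g + 4)*(g^3 - 2*g^2 - 15*g) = g*(g - 4)*(g + 4)*(g^2 - 2*g - 15) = g*(g - 5)*(g - 4)*(g + 4)*(g + 3)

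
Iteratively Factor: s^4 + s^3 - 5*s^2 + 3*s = (s)*(s^3 + s^2 - 5*s + 3) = s*(s - 1)*(s^2 + 2*s - 3) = s*(s - 1)*(s + 3)*(s - 1)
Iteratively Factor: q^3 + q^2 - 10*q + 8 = (q + 4)*(q^2 - 3*q + 2) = (q - 1)*(q + 4)*(q - 2)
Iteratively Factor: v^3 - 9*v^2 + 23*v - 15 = (v - 1)*(v^2 - 8*v + 15) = (v - 5)*(v - 1)*(v - 3)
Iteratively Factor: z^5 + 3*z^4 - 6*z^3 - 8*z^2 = (z)*(z^4 + 3*z^3 - 6*z^2 - 8*z) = z*(z - 2)*(z^3 + 5*z^2 + 4*z) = z*(z - 2)*(z + 1)*(z^2 + 4*z) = z*(z - 2)*(z + 1)*(z + 4)*(z)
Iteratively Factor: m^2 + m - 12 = (m + 4)*(m - 3)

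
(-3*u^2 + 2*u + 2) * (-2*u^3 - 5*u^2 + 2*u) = 6*u^5 + 11*u^4 - 20*u^3 - 6*u^2 + 4*u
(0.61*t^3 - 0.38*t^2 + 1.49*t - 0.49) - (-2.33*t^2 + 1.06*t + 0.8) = 0.61*t^3 + 1.95*t^2 + 0.43*t - 1.29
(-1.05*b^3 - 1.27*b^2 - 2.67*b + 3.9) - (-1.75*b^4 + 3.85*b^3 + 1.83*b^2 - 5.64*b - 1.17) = 1.75*b^4 - 4.9*b^3 - 3.1*b^2 + 2.97*b + 5.07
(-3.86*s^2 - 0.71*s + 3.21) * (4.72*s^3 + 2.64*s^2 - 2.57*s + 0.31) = -18.2192*s^5 - 13.5416*s^4 + 23.197*s^3 + 9.1025*s^2 - 8.4698*s + 0.9951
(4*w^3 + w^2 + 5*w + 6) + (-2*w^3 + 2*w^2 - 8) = 2*w^3 + 3*w^2 + 5*w - 2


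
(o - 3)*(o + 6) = o^2 + 3*o - 18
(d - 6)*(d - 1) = d^2 - 7*d + 6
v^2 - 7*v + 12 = (v - 4)*(v - 3)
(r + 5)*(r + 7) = r^2 + 12*r + 35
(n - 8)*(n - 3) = n^2 - 11*n + 24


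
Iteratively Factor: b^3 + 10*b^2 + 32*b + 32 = (b + 4)*(b^2 + 6*b + 8) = (b + 4)^2*(b + 2)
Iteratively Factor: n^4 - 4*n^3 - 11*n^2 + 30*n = (n - 5)*(n^3 + n^2 - 6*n) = (n - 5)*(n + 3)*(n^2 - 2*n) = (n - 5)*(n - 2)*(n + 3)*(n)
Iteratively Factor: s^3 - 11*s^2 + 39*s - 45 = (s - 3)*(s^2 - 8*s + 15) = (s - 5)*(s - 3)*(s - 3)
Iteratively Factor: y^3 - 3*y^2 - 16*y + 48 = (y - 3)*(y^2 - 16) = (y - 4)*(y - 3)*(y + 4)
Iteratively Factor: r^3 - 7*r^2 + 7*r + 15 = (r + 1)*(r^2 - 8*r + 15) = (r - 3)*(r + 1)*(r - 5)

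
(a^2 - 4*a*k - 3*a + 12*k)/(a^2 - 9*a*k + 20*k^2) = (a - 3)/(a - 5*k)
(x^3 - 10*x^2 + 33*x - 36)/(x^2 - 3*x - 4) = (x^2 - 6*x + 9)/(x + 1)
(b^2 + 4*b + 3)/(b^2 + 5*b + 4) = (b + 3)/(b + 4)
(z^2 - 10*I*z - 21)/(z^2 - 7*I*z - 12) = (z - 7*I)/(z - 4*I)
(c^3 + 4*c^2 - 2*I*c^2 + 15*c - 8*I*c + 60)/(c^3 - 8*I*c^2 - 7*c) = (c^3 + 2*c^2*(2 - I) + c*(15 - 8*I) + 60)/(c*(c^2 - 8*I*c - 7))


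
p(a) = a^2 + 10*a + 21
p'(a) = 2*a + 10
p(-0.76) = 13.98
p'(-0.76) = 8.48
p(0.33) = 24.41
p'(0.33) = 10.66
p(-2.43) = 2.60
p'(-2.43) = 5.14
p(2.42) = 51.06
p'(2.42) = 14.84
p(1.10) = 33.21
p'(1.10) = 12.20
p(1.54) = 38.77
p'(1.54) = 13.08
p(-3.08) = -0.31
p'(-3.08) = 3.84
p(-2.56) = 1.95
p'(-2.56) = 4.88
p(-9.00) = 12.00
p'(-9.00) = -8.00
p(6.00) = 117.00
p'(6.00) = 22.00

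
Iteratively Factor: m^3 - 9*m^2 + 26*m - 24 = (m - 4)*(m^2 - 5*m + 6) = (m - 4)*(m - 2)*(m - 3)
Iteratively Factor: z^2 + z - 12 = (z + 4)*(z - 3)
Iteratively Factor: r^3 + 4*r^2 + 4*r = (r)*(r^2 + 4*r + 4) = r*(r + 2)*(r + 2)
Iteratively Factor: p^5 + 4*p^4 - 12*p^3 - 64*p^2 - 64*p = (p - 4)*(p^4 + 8*p^3 + 20*p^2 + 16*p) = p*(p - 4)*(p^3 + 8*p^2 + 20*p + 16) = p*(p - 4)*(p + 2)*(p^2 + 6*p + 8) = p*(p - 4)*(p + 2)^2*(p + 4)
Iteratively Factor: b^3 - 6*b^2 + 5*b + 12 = (b - 3)*(b^2 - 3*b - 4) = (b - 3)*(b + 1)*(b - 4)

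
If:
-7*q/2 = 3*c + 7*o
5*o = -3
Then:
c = 7/5 - 7*q/6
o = -3/5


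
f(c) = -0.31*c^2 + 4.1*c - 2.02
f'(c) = 4.1 - 0.62*c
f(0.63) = 0.44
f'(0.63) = 3.71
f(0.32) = -0.74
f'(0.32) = 3.90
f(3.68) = 8.87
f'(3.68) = 1.82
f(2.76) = 6.93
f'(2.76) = 2.39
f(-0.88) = -5.87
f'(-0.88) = 4.65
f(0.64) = 0.48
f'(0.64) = 3.70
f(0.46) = -0.20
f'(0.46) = 3.81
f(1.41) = 3.14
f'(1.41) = 3.23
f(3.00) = 7.49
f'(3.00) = 2.24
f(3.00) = 7.49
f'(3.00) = 2.24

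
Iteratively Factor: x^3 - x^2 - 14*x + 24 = (x + 4)*(x^2 - 5*x + 6) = (x - 3)*(x + 4)*(x - 2)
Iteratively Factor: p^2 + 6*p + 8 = (p + 2)*(p + 4)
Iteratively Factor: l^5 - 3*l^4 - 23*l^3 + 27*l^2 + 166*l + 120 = (l - 4)*(l^4 + l^3 - 19*l^2 - 49*l - 30) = (l - 4)*(l + 3)*(l^3 - 2*l^2 - 13*l - 10) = (l - 5)*(l - 4)*(l + 3)*(l^2 + 3*l + 2) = (l - 5)*(l - 4)*(l + 2)*(l + 3)*(l + 1)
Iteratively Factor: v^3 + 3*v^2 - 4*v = (v - 1)*(v^2 + 4*v) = (v - 1)*(v + 4)*(v)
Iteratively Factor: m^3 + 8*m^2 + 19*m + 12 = (m + 1)*(m^2 + 7*m + 12) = (m + 1)*(m + 4)*(m + 3)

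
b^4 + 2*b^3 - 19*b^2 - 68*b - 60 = (b - 5)*(b + 2)^2*(b + 3)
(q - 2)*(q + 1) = q^2 - q - 2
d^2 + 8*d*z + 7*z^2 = (d + z)*(d + 7*z)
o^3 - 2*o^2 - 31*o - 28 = (o - 7)*(o + 1)*(o + 4)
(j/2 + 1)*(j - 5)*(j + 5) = j^3/2 + j^2 - 25*j/2 - 25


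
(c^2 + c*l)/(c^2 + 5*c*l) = (c + l)/(c + 5*l)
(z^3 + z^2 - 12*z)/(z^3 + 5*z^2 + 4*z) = (z - 3)/(z + 1)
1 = 1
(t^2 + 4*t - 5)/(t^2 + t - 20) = (t - 1)/(t - 4)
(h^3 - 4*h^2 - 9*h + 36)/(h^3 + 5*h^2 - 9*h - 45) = (h - 4)/(h + 5)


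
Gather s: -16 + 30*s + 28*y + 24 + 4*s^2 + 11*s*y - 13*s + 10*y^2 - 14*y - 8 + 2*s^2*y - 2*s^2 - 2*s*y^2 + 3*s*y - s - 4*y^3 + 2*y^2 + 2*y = s^2*(2*y + 2) + s*(-2*y^2 + 14*y + 16) - 4*y^3 + 12*y^2 + 16*y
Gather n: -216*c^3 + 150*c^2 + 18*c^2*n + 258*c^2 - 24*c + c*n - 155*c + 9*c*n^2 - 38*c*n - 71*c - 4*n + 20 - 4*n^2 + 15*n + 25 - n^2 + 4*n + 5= -216*c^3 + 408*c^2 - 250*c + n^2*(9*c - 5) + n*(18*c^2 - 37*c + 15) + 50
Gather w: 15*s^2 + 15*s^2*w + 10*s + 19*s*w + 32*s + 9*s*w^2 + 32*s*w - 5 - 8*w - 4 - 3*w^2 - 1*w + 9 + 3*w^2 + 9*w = 15*s^2 + 9*s*w^2 + 42*s + w*(15*s^2 + 51*s)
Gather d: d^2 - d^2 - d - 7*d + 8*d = 0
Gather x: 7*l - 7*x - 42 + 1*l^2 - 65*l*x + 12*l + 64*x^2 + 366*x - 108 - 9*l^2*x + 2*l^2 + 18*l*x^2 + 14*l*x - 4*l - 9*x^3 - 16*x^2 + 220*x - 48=3*l^2 + 15*l - 9*x^3 + x^2*(18*l + 48) + x*(-9*l^2 - 51*l + 579) - 198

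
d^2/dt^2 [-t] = 0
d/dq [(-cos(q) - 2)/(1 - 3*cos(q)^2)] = (-3*sin(q)^2 + 12*cos(q) + 4)*sin(q)/(3*cos(q)^2 - 1)^2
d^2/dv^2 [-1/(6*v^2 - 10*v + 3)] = 4*(18*v^2 - 30*v - 2*(6*v - 5)^2 + 9)/(6*v^2 - 10*v + 3)^3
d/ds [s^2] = 2*s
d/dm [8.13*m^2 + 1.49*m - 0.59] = 16.26*m + 1.49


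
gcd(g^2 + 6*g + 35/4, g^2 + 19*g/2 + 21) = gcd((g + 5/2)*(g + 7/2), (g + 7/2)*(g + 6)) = g + 7/2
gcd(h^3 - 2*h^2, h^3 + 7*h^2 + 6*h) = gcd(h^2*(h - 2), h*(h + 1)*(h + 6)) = h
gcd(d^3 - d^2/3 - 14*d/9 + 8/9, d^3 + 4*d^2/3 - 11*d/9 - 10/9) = d - 1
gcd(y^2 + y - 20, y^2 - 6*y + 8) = y - 4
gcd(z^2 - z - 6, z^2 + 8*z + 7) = 1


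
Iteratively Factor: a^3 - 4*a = (a - 2)*(a^2 + 2*a) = (a - 2)*(a + 2)*(a)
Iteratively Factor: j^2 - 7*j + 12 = (j - 3)*(j - 4)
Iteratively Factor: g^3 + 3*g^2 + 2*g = (g + 1)*(g^2 + 2*g) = g*(g + 1)*(g + 2)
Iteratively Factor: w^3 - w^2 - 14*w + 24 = (w + 4)*(w^2 - 5*w + 6) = (w - 3)*(w + 4)*(w - 2)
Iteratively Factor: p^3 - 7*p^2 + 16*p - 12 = (p - 3)*(p^2 - 4*p + 4) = (p - 3)*(p - 2)*(p - 2)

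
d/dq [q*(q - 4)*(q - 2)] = 3*q^2 - 12*q + 8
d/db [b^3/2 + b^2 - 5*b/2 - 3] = 3*b^2/2 + 2*b - 5/2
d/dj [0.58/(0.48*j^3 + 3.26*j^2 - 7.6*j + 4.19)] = (-0.8352*j^2 - 3.7816*j + 4.408)/(0.48*j^3 + 3.26*j^2 - 7.6*j + 4.19)^2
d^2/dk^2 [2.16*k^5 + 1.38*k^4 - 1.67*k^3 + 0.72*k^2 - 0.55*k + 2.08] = 43.2*k^3 + 16.56*k^2 - 10.02*k + 1.44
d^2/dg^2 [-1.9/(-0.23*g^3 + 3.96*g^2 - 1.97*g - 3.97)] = ((15.048 - 2.622*g)*(0.23*g^3 - 3.96*g^2 + 1.97*g + 3.97) + 1.9*(0.69*g^2 - 7.92*g + 1.97)*(1.38*g^2 - 15.84*g + 3.94))/(0.23*g^3 - 3.96*g^2 + 1.97*g + 3.97)^3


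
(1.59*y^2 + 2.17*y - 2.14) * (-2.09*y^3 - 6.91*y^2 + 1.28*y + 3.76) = -3.3231*y^5 - 15.5222*y^4 - 8.4869*y^3 + 23.5434*y^2 + 5.42*y - 8.0464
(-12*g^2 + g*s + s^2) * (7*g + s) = -84*g^3 - 5*g^2*s + 8*g*s^2 + s^3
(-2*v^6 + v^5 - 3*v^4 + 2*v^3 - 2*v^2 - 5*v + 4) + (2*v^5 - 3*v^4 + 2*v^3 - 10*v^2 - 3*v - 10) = -2*v^6 + 3*v^5 - 6*v^4 + 4*v^3 - 12*v^2 - 8*v - 6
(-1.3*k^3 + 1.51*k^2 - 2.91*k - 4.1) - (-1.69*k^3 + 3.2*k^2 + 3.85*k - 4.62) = 0.39*k^3 - 1.69*k^2 - 6.76*k + 0.52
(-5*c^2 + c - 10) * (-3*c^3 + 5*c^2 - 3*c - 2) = 15*c^5 - 28*c^4 + 50*c^3 - 43*c^2 + 28*c + 20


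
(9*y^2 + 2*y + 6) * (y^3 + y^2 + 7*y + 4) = 9*y^5 + 11*y^4 + 71*y^3 + 56*y^2 + 50*y + 24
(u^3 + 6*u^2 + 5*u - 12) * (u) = u^4 + 6*u^3 + 5*u^2 - 12*u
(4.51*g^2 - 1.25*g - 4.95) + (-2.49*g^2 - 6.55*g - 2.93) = 2.02*g^2 - 7.8*g - 7.88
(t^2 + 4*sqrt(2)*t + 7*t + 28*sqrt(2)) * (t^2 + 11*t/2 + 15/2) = t^4 + 4*sqrt(2)*t^3 + 25*t^3/2 + 46*t^2 + 50*sqrt(2)*t^2 + 105*t/2 + 184*sqrt(2)*t + 210*sqrt(2)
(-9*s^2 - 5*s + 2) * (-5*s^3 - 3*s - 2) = 45*s^5 + 25*s^4 + 17*s^3 + 33*s^2 + 4*s - 4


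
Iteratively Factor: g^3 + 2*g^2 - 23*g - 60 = (g - 5)*(g^2 + 7*g + 12) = (g - 5)*(g + 3)*(g + 4)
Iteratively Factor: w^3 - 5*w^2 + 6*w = (w - 3)*(w^2 - 2*w) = w*(w - 3)*(w - 2)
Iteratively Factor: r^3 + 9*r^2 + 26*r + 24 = (r + 2)*(r^2 + 7*r + 12) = (r + 2)*(r + 4)*(r + 3)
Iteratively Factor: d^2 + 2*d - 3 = (d - 1)*(d + 3)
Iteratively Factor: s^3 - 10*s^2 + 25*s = (s)*(s^2 - 10*s + 25) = s*(s - 5)*(s - 5)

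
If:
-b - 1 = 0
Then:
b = -1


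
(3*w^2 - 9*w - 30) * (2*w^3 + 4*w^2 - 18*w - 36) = 6*w^5 - 6*w^4 - 150*w^3 - 66*w^2 + 864*w + 1080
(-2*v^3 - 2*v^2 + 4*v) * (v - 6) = -2*v^4 + 10*v^3 + 16*v^2 - 24*v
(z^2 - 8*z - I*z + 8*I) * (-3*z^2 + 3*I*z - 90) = -3*z^4 + 24*z^3 + 6*I*z^3 - 87*z^2 - 48*I*z^2 + 696*z + 90*I*z - 720*I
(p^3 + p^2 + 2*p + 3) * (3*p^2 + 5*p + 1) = 3*p^5 + 8*p^4 + 12*p^3 + 20*p^2 + 17*p + 3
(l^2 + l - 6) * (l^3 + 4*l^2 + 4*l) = l^5 + 5*l^4 + 2*l^3 - 20*l^2 - 24*l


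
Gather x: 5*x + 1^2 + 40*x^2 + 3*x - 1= 40*x^2 + 8*x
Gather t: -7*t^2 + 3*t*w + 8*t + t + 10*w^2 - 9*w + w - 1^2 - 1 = -7*t^2 + t*(3*w + 9) + 10*w^2 - 8*w - 2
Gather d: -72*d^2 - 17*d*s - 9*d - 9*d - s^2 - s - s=-72*d^2 + d*(-17*s - 18) - s^2 - 2*s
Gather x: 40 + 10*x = 10*x + 40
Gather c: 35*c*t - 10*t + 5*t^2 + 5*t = 35*c*t + 5*t^2 - 5*t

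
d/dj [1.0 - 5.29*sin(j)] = -5.29*cos(j)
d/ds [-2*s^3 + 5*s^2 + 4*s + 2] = -6*s^2 + 10*s + 4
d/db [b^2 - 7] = 2*b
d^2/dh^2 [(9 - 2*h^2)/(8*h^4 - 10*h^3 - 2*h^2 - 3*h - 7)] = 2*(-384*h^8 + 480*h^7 + 5528*h^6 - 11088*h^5 + 2940*h^4 + 2000*h^3 + 4026*h^2 - 1728*h - 143)/(512*h^12 - 1920*h^11 + 2016*h^10 - 616*h^9 - 408*h^8 + 2628*h^7 - 1580*h^6 - 138*h^5 - 222*h^4 - 1749*h^3 - 483*h^2 - 441*h - 343)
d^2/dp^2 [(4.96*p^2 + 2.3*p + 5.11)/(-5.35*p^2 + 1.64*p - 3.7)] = (-218.70158*p^3 - 288.46665*p^2 + 542.18184*p + 11.099588)/(153.130375*p^6 - 140.8227*p^5 + 360.87783*p^4 - 199.193744*p^3 + 249.57906*p^2 - 67.3548*p + 50.653)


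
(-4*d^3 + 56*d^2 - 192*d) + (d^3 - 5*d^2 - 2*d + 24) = -3*d^3 + 51*d^2 - 194*d + 24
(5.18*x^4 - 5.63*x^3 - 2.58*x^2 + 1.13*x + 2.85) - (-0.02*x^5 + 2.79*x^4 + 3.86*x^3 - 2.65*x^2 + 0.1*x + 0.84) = 0.02*x^5 + 2.39*x^4 - 9.49*x^3 + 0.0699999999999998*x^2 + 1.03*x + 2.01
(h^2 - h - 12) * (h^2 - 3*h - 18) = h^4 - 4*h^3 - 27*h^2 + 54*h + 216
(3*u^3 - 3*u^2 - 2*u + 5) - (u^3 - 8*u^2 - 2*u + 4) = 2*u^3 + 5*u^2 + 1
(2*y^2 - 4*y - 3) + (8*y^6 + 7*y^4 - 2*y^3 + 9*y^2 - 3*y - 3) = 8*y^6 + 7*y^4 - 2*y^3 + 11*y^2 - 7*y - 6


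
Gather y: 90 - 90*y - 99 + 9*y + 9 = -81*y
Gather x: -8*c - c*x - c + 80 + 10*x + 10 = -9*c + x*(10 - c) + 90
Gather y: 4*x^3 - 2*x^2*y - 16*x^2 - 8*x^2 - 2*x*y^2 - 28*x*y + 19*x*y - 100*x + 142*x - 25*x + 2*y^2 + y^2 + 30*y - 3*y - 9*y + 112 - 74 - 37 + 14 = 4*x^3 - 24*x^2 + 17*x + y^2*(3 - 2*x) + y*(-2*x^2 - 9*x + 18) + 15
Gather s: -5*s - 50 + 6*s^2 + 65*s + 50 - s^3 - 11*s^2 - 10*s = -s^3 - 5*s^2 + 50*s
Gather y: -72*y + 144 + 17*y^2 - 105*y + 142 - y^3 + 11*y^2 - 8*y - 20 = -y^3 + 28*y^2 - 185*y + 266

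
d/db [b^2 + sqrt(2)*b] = 2*b + sqrt(2)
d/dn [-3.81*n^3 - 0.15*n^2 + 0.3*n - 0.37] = -11.43*n^2 - 0.3*n + 0.3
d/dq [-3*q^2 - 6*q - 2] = -6*q - 6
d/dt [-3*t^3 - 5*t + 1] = -9*t^2 - 5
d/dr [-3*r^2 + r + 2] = 1 - 6*r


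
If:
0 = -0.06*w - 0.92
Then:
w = -15.33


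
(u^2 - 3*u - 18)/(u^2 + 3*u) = (u - 6)/u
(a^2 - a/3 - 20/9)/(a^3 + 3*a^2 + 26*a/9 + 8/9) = (3*a - 5)/(3*a^2 + 5*a + 2)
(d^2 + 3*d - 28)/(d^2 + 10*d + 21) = (d - 4)/(d + 3)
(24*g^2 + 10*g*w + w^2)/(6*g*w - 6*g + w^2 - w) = (4*g + w)/(w - 1)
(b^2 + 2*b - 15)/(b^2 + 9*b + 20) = (b - 3)/(b + 4)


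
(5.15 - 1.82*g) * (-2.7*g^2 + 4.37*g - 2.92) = 4.914*g^3 - 21.8584*g^2 + 27.8199*g - 15.038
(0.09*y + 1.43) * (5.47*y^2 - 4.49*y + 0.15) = 0.4923*y^3 + 7.418*y^2 - 6.4072*y + 0.2145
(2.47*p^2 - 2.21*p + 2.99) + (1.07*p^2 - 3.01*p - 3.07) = 3.54*p^2 - 5.22*p - 0.0799999999999996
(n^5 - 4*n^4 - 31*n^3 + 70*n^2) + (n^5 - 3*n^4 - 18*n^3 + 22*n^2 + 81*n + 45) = 2*n^5 - 7*n^4 - 49*n^3 + 92*n^2 + 81*n + 45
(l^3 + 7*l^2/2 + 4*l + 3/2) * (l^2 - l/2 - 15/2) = l^5 + 3*l^4 - 21*l^3/4 - 107*l^2/4 - 123*l/4 - 45/4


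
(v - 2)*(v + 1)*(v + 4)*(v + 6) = v^4 + 9*v^3 + 12*v^2 - 44*v - 48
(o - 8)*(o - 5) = o^2 - 13*o + 40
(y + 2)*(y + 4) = y^2 + 6*y + 8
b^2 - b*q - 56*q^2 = (b - 8*q)*(b + 7*q)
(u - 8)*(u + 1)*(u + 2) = u^3 - 5*u^2 - 22*u - 16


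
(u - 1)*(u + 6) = u^2 + 5*u - 6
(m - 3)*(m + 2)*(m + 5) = m^3 + 4*m^2 - 11*m - 30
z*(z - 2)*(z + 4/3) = z^3 - 2*z^2/3 - 8*z/3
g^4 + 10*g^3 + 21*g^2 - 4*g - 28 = (g - 1)*(g + 2)^2*(g + 7)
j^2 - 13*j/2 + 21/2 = (j - 7/2)*(j - 3)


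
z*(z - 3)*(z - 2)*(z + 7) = z^4 + 2*z^3 - 29*z^2 + 42*z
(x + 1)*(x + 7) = x^2 + 8*x + 7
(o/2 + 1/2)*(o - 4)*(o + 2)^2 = o^4/2 + o^3/2 - 6*o^2 - 14*o - 8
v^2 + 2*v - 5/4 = (v - 1/2)*(v + 5/2)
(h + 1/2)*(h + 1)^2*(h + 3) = h^4 + 11*h^3/2 + 19*h^2/2 + 13*h/2 + 3/2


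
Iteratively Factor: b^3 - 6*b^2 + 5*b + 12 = (b + 1)*(b^2 - 7*b + 12) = (b - 4)*(b + 1)*(b - 3)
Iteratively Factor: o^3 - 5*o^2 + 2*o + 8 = (o - 4)*(o^2 - o - 2) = (o - 4)*(o - 2)*(o + 1)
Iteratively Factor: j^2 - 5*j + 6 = (j - 2)*(j - 3)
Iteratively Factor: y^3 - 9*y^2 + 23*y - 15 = (y - 1)*(y^2 - 8*y + 15) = (y - 5)*(y - 1)*(y - 3)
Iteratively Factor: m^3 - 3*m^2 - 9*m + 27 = (m - 3)*(m^2 - 9) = (m - 3)*(m + 3)*(m - 3)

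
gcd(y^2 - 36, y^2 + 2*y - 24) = y + 6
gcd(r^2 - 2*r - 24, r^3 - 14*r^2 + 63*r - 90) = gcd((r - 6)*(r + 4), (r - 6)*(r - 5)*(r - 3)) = r - 6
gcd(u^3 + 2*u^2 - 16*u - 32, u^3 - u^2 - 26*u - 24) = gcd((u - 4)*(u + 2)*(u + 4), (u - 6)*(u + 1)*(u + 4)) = u + 4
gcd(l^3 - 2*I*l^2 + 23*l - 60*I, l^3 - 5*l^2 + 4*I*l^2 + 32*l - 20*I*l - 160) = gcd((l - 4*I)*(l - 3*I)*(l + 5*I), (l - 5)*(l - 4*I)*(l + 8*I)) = l - 4*I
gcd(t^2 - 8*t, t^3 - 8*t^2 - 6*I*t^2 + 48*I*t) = t^2 - 8*t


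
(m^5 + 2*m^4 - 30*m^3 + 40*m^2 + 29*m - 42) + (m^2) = m^5 + 2*m^4 - 30*m^3 + 41*m^2 + 29*m - 42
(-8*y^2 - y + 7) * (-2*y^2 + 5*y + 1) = 16*y^4 - 38*y^3 - 27*y^2 + 34*y + 7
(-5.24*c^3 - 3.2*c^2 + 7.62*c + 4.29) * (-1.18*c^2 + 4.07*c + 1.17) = 6.1832*c^5 - 17.5508*c^4 - 28.1464*c^3 + 22.2072*c^2 + 26.3757*c + 5.0193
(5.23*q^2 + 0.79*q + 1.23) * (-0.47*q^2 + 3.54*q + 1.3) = -2.4581*q^4 + 18.1429*q^3 + 9.0175*q^2 + 5.3812*q + 1.599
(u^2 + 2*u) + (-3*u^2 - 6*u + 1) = -2*u^2 - 4*u + 1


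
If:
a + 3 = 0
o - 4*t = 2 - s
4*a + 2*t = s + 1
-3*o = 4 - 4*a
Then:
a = -3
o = -16/3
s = -100/3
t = -61/6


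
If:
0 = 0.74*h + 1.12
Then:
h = -1.51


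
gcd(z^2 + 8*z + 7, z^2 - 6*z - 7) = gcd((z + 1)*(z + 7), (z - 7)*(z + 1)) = z + 1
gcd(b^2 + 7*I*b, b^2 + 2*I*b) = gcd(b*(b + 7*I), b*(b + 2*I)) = b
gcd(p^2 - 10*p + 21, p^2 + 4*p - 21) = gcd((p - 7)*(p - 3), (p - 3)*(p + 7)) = p - 3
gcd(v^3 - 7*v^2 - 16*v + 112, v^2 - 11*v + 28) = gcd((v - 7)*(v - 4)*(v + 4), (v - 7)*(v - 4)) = v^2 - 11*v + 28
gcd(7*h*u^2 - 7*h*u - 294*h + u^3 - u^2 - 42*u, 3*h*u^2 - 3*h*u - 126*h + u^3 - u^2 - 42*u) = u^2 - u - 42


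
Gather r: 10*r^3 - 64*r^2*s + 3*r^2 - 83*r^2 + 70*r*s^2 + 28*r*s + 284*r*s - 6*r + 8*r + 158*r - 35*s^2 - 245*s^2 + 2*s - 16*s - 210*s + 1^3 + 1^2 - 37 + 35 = 10*r^3 + r^2*(-64*s - 80) + r*(70*s^2 + 312*s + 160) - 280*s^2 - 224*s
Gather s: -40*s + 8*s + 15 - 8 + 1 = 8 - 32*s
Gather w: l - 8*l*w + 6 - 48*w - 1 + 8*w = l + w*(-8*l - 40) + 5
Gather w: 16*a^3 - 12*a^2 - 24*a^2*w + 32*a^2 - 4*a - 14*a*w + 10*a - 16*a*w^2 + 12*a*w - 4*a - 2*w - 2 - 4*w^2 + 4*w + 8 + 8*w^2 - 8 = 16*a^3 + 20*a^2 + 2*a + w^2*(4 - 16*a) + w*(-24*a^2 - 2*a + 2) - 2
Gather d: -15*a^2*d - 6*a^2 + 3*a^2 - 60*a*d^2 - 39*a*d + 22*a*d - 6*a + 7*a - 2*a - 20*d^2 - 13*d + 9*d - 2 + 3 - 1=-3*a^2 - a + d^2*(-60*a - 20) + d*(-15*a^2 - 17*a - 4)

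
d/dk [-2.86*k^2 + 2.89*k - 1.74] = 2.89 - 5.72*k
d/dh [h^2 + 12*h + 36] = 2*h + 12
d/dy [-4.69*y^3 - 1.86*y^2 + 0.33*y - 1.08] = -14.07*y^2 - 3.72*y + 0.33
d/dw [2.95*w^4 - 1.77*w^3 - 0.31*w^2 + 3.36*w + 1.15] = 11.8*w^3 - 5.31*w^2 - 0.62*w + 3.36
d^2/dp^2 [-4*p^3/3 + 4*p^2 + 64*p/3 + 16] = 8 - 8*p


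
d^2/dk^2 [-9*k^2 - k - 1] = -18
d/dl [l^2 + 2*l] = 2*l + 2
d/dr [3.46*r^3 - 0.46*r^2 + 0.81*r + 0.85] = 10.38*r^2 - 0.92*r + 0.81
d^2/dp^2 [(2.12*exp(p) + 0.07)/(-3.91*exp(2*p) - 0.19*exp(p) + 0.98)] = (-32.410772*exp(4*p) - 2.70572*exp(3*p) - 48.896505*exp(2*p) - 1.470175*exp(p) - 2.049082)*exp(p)/(59.776471*exp(6*p) + 8.714217*exp(5*p) - 44.523561*exp(4*p) - 4.361393*exp(3*p) + 11.159358*exp(2*p) + 0.547428*exp(p) - 0.941192)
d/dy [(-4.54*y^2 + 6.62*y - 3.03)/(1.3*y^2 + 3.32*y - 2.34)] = (-23.6788*y^2 + 29.1252*y - 5.4312)/(1.69*y^4 + 8.632*y^3 + 4.9384*y^2 - 15.5376*y + 5.4756)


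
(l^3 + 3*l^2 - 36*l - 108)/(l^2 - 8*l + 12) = (l^2 + 9*l + 18)/(l - 2)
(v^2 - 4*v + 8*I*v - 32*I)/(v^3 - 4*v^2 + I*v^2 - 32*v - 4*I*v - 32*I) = (v^2 + v*(-4 + 8*I) - 32*I)/(v^3 + v^2*(-4 + I) + v*(-32 - 4*I) - 32*I)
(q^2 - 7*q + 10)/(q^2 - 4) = (q - 5)/(q + 2)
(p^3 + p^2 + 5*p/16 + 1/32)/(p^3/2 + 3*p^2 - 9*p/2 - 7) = (32*p^3 + 32*p^2 + 10*p + 1)/(16*(p^3 + 6*p^2 - 9*p - 14))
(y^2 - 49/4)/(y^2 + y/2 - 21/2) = (y - 7/2)/(y - 3)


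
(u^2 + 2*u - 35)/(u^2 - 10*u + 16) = (u^2 + 2*u - 35)/(u^2 - 10*u + 16)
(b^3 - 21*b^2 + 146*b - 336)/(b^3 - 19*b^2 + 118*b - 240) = (b - 7)/(b - 5)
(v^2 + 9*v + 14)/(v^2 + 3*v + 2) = (v + 7)/(v + 1)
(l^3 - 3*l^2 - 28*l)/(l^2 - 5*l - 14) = l*(l + 4)/(l + 2)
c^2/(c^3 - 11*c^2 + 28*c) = c/(c^2 - 11*c + 28)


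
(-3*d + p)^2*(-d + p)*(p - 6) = -9*d^3*p + 54*d^3 + 15*d^2*p^2 - 90*d^2*p - 7*d*p^3 + 42*d*p^2 + p^4 - 6*p^3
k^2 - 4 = (k - 2)*(k + 2)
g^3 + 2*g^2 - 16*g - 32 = (g - 4)*(g + 2)*(g + 4)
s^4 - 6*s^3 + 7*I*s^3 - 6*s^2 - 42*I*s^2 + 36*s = s*(s - 6)*(s + I)*(s + 6*I)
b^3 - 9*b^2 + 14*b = b*(b - 7)*(b - 2)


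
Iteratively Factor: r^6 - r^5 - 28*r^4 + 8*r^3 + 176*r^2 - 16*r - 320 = (r - 5)*(r^5 + 4*r^4 - 8*r^3 - 32*r^2 + 16*r + 64) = (r - 5)*(r - 2)*(r^4 + 6*r^3 + 4*r^2 - 24*r - 32) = (r - 5)*(r - 2)*(r + 2)*(r^3 + 4*r^2 - 4*r - 16) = (r - 5)*(r - 2)*(r + 2)^2*(r^2 + 2*r - 8) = (r - 5)*(r - 2)*(r + 2)^2*(r + 4)*(r - 2)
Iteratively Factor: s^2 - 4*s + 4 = (s - 2)*(s - 2)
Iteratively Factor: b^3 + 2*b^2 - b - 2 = (b + 2)*(b^2 - 1) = (b + 1)*(b + 2)*(b - 1)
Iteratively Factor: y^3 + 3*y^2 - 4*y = (y - 1)*(y^2 + 4*y) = y*(y - 1)*(y + 4)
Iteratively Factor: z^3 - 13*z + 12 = (z - 1)*(z^2 + z - 12) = (z - 3)*(z - 1)*(z + 4)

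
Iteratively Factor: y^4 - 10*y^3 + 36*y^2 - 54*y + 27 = (y - 3)*(y^3 - 7*y^2 + 15*y - 9) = (y - 3)^2*(y^2 - 4*y + 3) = (y - 3)^3*(y - 1)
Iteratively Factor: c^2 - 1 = (c + 1)*(c - 1)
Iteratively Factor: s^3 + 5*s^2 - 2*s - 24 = (s + 3)*(s^2 + 2*s - 8) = (s - 2)*(s + 3)*(s + 4)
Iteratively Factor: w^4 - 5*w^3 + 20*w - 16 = (w - 4)*(w^3 - w^2 - 4*w + 4) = (w - 4)*(w - 1)*(w^2 - 4) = (w - 4)*(w - 2)*(w - 1)*(w + 2)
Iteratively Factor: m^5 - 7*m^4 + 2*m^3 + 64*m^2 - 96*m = (m)*(m^4 - 7*m^3 + 2*m^2 + 64*m - 96) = m*(m + 3)*(m^3 - 10*m^2 + 32*m - 32) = m*(m - 4)*(m + 3)*(m^2 - 6*m + 8) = m*(m - 4)^2*(m + 3)*(m - 2)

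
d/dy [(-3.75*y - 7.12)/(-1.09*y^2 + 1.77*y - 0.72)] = (-4.0875*y^2 - 15.5216*y + 15.3024)/(1.1881*y^4 - 3.8586*y^3 + 4.7025*y^2 - 2.5488*y + 0.5184)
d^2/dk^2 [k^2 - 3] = 2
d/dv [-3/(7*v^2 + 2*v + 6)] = 6*(7*v + 1)/(7*v^2 + 2*v + 6)^2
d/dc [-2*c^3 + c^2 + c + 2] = -6*c^2 + 2*c + 1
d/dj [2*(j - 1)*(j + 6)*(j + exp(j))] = 2*j^2*exp(j) + 6*j^2 + 14*j*exp(j) + 20*j - 2*exp(j) - 12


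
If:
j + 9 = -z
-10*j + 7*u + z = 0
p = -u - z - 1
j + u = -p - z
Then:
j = 1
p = 43/7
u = 20/7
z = -10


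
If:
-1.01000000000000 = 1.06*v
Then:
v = -0.95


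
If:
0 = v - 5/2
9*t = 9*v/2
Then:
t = 5/4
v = 5/2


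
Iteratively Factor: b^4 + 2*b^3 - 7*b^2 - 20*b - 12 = (b - 3)*(b^3 + 5*b^2 + 8*b + 4) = (b - 3)*(b + 1)*(b^2 + 4*b + 4) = (b - 3)*(b + 1)*(b + 2)*(b + 2)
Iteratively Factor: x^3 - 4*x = (x)*(x^2 - 4) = x*(x - 2)*(x + 2)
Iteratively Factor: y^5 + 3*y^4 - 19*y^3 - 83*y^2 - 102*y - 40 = (y + 4)*(y^4 - y^3 - 15*y^2 - 23*y - 10) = (y + 2)*(y + 4)*(y^3 - 3*y^2 - 9*y - 5) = (y + 1)*(y + 2)*(y + 4)*(y^2 - 4*y - 5) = (y + 1)^2*(y + 2)*(y + 4)*(y - 5)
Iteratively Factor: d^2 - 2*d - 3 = (d - 3)*(d + 1)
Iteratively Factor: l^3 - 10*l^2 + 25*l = (l)*(l^2 - 10*l + 25) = l*(l - 5)*(l - 5)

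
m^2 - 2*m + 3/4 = (m - 3/2)*(m - 1/2)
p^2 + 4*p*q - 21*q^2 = (p - 3*q)*(p + 7*q)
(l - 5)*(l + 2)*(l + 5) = l^3 + 2*l^2 - 25*l - 50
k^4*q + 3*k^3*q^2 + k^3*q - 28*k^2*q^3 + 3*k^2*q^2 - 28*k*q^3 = k*(k - 4*q)*(k + 7*q)*(k*q + q)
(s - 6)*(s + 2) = s^2 - 4*s - 12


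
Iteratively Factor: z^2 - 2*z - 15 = (z - 5)*(z + 3)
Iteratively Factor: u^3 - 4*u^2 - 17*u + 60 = (u - 5)*(u^2 + u - 12) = (u - 5)*(u + 4)*(u - 3)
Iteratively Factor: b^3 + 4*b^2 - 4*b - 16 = (b + 2)*(b^2 + 2*b - 8) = (b - 2)*(b + 2)*(b + 4)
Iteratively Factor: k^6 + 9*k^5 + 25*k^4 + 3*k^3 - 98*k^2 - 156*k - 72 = (k + 2)*(k^5 + 7*k^4 + 11*k^3 - 19*k^2 - 60*k - 36) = (k - 2)*(k + 2)*(k^4 + 9*k^3 + 29*k^2 + 39*k + 18) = (k - 2)*(k + 1)*(k + 2)*(k^3 + 8*k^2 + 21*k + 18) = (k - 2)*(k + 1)*(k + 2)*(k + 3)*(k^2 + 5*k + 6) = (k - 2)*(k + 1)*(k + 2)*(k + 3)^2*(k + 2)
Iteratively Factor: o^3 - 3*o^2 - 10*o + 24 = (o - 4)*(o^2 + o - 6) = (o - 4)*(o - 2)*(o + 3)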